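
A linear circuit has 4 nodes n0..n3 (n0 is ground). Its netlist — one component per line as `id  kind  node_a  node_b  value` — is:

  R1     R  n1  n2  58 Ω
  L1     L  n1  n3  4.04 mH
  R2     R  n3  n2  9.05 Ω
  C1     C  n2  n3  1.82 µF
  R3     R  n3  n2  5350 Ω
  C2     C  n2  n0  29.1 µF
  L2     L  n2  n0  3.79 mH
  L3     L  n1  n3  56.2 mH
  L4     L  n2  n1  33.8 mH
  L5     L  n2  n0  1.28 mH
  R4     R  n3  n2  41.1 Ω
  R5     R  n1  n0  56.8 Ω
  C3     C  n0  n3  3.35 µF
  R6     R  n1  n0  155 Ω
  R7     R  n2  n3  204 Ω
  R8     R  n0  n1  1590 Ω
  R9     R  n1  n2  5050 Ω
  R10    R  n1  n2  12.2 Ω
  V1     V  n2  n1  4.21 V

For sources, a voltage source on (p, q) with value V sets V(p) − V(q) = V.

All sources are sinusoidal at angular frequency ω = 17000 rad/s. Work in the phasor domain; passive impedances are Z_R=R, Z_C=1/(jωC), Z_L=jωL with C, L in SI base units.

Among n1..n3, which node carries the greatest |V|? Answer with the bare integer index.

Apply KCL at each of the 3 non-ground nodes and solve the resulting linear system.
Node n1: branches {R1, L1, L3, L4, R5, R6, R8, R9, R10, V1} → V_1 = -4.209-0.2601j
Node n2: branches {R1, R2, C1, R3, C2, L2, L4, L5, R4, R7, R9, R10, V1} → V_2 = 0.0005666-0.2601j
Node n3: branches {L1, R2, C1, R3, L3, R4, C3, R7} → V_3 = 0.1084+0.1536j
Source currents: i(V1)=-0.5289+0.06830j

1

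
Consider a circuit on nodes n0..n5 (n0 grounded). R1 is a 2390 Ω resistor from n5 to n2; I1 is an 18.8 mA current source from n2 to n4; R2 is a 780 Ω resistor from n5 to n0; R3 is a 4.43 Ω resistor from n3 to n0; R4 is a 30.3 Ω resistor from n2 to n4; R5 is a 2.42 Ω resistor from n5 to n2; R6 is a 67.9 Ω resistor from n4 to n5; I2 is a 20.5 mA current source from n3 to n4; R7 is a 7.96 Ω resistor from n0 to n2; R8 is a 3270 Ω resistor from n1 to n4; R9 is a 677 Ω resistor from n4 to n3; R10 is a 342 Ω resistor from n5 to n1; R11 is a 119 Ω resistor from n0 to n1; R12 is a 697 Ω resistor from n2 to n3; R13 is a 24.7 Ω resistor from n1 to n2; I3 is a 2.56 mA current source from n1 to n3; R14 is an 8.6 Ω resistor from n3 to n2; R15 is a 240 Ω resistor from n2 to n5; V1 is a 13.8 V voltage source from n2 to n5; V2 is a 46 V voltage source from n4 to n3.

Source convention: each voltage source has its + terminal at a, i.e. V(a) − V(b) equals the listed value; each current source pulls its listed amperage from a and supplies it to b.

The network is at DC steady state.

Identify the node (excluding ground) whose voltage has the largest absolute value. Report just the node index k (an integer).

Element admittances at DC:
  Y(R1) = 0.0004184 S between n5,n2
  I1: injects 0.0188 A into n4 (from n2)
  Y(R2) = 0.001282 S between n5,n0
  Y(R3) = 0.2257 S between n3,n0
  Y(R4) = 0.03300 S between n2,n4
  Y(R5) = 0.4132 S between n5,n2
  Y(R6) = 0.01473 S between n4,n5
  I2: injects 0.0205 A into n4 (from n3)
  Y(R7) = 0.1256 S between n0,n2
  Y(R8) = 0.0003058 S between n1,n4
  Y(R9) = 0.001477 S between n4,n3
  Y(R10) = 0.002924 S between n5,n1
  Y(R11) = 0.008403 S between n0,n1
  Y(R12) = 0.001435 S between n2,n3
  Y(R13) = 0.04049 S between n1,n2
  I3: injects 0.00256 A into n3 (from n1)
  Y(R14) = 0.1163 S between n3,n2
  Y(R15) = 0.004167 S between n2,n5
  V1: constraint V(n2)−V(n5) = 13.8
  V2: constraint V(n4)−V(n3) = 46
Assemble and solve the 7×7 MNA system:
  V(n1)=4.514  V(n2)=6.109  V(n3)=-3.524  V(n4)=42.48  V(n5)=-7.691
  i(V1)=-6.550  i(V2)=-1.979

4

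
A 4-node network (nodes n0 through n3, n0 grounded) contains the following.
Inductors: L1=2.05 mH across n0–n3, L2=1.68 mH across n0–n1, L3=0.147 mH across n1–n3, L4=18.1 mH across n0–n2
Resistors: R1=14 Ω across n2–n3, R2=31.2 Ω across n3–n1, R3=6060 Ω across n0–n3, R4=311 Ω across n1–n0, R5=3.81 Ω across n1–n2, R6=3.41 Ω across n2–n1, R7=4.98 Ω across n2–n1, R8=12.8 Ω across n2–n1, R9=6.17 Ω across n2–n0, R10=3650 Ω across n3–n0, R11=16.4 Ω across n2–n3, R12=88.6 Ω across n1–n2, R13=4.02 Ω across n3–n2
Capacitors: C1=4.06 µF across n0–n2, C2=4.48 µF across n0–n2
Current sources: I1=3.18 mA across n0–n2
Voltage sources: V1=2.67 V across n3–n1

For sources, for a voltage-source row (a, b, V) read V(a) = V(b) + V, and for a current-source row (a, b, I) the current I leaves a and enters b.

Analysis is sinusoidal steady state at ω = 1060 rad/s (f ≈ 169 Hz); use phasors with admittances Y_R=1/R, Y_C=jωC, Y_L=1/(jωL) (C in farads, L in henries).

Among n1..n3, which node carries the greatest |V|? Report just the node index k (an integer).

MNA unknowns: 3 node voltages V₁..V_3 plus 1 source current (V1)
L1: Y=0.000-0.4602j on G[0,3]
R1: Y=0.07143+0.000j on G[2,3]
R2: Y=0.03205+0.000j on G[3,1]
R3: Y=0.0001650+0.000j on G[0,3]
C1: Y=0.000+0.004304j on G[0,2]
R4: Y=0.003215+0.000j on G[1,0]
I1: z[0]−=0.00318, z[2]+=0.00318
R5: Y=0.2625+0.000j on G[1,2]
L2: Y=0.000-0.5615j on G[0,1]
R6: Y=0.2933+0.000j on G[2,1]
L3: Y=0.000-6.418j on G[1,3]
C2: Y=0.000+0.004749j on G[0,2]
R7: Y=0.2008+0.000j on G[2,1]
R8: Y=0.07812+0.000j on G[2,1]
L4: Y=0.000-0.05212j on G[0,2]
R9: Y=0.1621+0.000j on G[2,0]
R10: Y=0.0002740+0.000j on G[3,0]
R11: Y=0.06098+0.000j on G[2,3]
R12: Y=0.01129+0.000j on G[1,2]
R13: Y=0.2488+0.000j on G[3,2]
V1: row V3−V1=2.67, i_V1 at 3,1
solve → V1=-1.183+0.05400j, V2=-0.3115+0.03804j, V3=1.487+0.05400j
aux → i_V1=-0.7965+17.81j

3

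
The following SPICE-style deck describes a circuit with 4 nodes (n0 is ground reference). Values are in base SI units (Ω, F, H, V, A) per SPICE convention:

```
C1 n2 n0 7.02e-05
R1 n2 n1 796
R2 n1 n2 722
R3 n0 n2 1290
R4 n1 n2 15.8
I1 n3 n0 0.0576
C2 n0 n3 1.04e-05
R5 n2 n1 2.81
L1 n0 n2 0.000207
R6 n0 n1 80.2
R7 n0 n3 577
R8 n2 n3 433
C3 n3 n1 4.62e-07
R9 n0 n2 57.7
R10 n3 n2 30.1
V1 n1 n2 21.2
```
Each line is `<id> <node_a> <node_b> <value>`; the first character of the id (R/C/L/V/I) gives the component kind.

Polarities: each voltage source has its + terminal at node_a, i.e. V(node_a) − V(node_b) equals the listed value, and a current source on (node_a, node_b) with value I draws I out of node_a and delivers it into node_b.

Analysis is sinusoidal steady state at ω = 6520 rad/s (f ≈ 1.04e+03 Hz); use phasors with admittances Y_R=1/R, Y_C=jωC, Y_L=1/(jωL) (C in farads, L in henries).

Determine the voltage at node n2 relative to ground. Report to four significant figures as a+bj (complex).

Element admittances at ω=6520 rad/s:
  Y(C1) = 0.000+0.4577j S between n2,n0
  Y(R1) = 0.001256+0.000j S between n2,n1
  Y(R2) = 0.001385+0.000j S between n1,n2
  Y(R3) = 0.0007752+0.000j S between n0,n2
  Y(R4) = 0.06329+0.000j S between n1,n2
  I1: injects 0.0576 A into n0 (from n3)
  Y(C2) = 0.000+0.06781j S between n0,n3
  Y(R5) = 0.3559+0.000j S between n2,n1
  Y(L1) = 0.000-0.7409j S between n0,n2
  Y(R6) = 0.01247+0.000j S between n0,n1
  Y(R7) = 0.001733+0.000j S between n0,n3
  Y(R8) = 0.002309+0.000j S between n2,n3
  Y(C3) = 0.000+0.003012j S between n3,n1
  Y(R9) = 0.01733+0.000j S between n0,n2
  Y(R10) = 0.03322+0.000j S between n3,n2
  V1: constraint V(n1)−V(n2) = 21.2
Assemble and solve the 4×4 MNA system:
  V(n1)=21.10-0.9297j  V(n2)=-0.09556-0.9297j  V(n3)=-0.0009422+0.8212j
  i(V1)=-9.211-0.05198j

-0.09556-0.9297j V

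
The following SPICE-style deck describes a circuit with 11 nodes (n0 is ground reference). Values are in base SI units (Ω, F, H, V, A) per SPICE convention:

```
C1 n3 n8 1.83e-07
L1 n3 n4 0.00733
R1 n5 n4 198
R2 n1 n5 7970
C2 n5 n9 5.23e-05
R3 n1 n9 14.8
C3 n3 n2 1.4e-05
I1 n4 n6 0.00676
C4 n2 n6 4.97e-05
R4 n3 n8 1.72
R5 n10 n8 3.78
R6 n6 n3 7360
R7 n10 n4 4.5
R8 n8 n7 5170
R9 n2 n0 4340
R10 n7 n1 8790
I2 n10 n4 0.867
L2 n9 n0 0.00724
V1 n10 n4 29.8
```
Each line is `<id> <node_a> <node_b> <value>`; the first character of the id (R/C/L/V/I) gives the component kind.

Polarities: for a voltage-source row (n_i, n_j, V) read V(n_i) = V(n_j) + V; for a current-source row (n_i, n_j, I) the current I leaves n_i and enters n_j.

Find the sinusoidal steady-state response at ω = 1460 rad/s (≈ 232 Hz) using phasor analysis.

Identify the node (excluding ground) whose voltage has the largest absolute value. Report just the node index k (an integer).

MNA unknowns: 10 node voltages V₁..V_10 plus 1 source current (V1)
C1: Y=0.000+0.0002672j on G[3,8]
L1: Y=0.000-0.09344j on G[3,4]
R1: Y=0.005051+0.000j on G[5,4]
R2: Y=0.0001255+0.000j on G[1,5]
C2: Y=0.000+0.07636j on G[5,9]
R3: Y=0.06757+0.000j on G[1,9]
C3: Y=0.000+0.02044j on G[3,2]
I1: z[4]−=0.00676, z[6]+=0.00676
C4: Y=0.000+0.07256j on G[2,6]
R4: Y=0.5814+0.000j on G[3,8]
R5: Y=0.2646+0.000j on G[10,8]
R6: Y=0.0001359+0.000j on G[6,3]
R7: Y=0.2222+0.000j on G[10,4]
R8: Y=0.0001934+0.000j on G[8,7]
R9: Y=0.0002304+0.000j on G[2,0]
R10: Y=0.0001138+0.000j on G[7,1]
I2: z[10]−=0.867, z[4]+=0.867
L2: Y=0.000-0.09460j on G[9,0]
V1: row V10−V4=29.8, i_V1 at 10,4
solve → V1=0.05326-0.04542j, V2=22.09+11.43j, V3=22.22+11.51j, V4=-1.364-0.5961j, V5=-0.01407+0.03536j, V6=22.09+11.33j, V7=15.23+4.845j, V8=24.16+7.722j, V9=0.02783-0.05381j, V10=28.44-0.5961j
aux → i_V1=-8.620+2.201j

10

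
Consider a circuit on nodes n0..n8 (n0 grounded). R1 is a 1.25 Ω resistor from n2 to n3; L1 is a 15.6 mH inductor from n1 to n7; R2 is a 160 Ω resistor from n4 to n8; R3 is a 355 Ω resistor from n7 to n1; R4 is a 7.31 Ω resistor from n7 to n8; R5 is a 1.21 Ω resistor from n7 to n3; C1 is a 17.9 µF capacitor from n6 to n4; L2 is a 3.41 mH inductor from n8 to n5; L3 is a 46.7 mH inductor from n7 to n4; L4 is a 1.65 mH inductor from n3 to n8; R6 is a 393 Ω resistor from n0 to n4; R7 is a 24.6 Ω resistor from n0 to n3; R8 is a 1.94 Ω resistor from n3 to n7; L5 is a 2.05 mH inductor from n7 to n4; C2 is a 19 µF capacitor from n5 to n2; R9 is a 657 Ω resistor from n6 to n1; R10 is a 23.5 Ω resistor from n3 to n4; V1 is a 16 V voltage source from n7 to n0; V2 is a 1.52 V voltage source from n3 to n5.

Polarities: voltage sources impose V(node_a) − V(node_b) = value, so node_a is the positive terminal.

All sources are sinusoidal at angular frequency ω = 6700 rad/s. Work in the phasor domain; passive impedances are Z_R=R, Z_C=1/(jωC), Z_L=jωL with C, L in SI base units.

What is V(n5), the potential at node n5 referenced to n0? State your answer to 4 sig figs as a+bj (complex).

Apply KCL at each of the 8 non-ground nodes and solve the resulting linear system.
Node n1: branches {L1, R3, R9} → V_1 = 16.05-0.08217j
Node n2: branches {R1, C2} → V_2 = 15.54-0.2957j
Node n3: branches {R1, R5, L4, R7, R8, R10, V2} → V_3 = 15.58-0.05982j
Node n4: branches {R2, C1, L3, R6, L5, R10} → V_4 = 15.62-0.5461j
Node n5: branches {L2, C2, V2} → V_5 = 14.06-0.05982j
Node n6: branches {C1, R9} → V_6 = 15.63-0.5515j
Node n7: branches {L1, R3, R4, R5, L3, R8, L5, V1} → V_7 = 16.00+0.000j
Node n8: branches {R2, R4, L2, L4} → V_8 = 15.54+0.4097j
Source currents: i(V1)=-0.6729+0.003822j, i(V2)=-0.05058-0.1237j

14.06-0.05982j V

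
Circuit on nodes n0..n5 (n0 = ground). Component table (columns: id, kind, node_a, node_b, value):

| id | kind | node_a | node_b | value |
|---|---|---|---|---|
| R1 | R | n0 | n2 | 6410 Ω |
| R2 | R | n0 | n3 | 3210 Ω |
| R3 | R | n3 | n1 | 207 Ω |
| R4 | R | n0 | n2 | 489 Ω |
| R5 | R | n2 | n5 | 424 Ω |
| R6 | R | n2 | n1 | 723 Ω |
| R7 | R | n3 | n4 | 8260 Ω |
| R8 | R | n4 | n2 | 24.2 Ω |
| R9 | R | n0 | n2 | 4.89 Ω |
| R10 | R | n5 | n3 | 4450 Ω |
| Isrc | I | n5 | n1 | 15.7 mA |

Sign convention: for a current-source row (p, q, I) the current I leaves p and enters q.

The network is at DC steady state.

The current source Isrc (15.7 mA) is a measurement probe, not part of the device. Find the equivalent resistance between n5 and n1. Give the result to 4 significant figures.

Element admittances at DC:
  Y(R1) = 0.0001560 S between n0,n2
  Y(R2) = 0.0003115 S between n0,n3
  Y(R3) = 0.004831 S between n3,n1
  Y(R4) = 0.002045 S between n0,n2
  Y(R5) = 0.002358 S between n2,n5
  Y(R6) = 0.001383 S between n2,n1
  Y(R7) = 0.0001211 S between n3,n4
  Y(R8) = 0.04132 S between n4,n2
  Y(R9) = 0.2045 S between n0,n2
  Y(R10) = 0.0002247 S between n5,n3
  Isrc: injects 0.0157 A into n1 (from n5)
Assemble and solve the 5×5 MNA system:
  V(n1)=7.439  V(n2)=-0.009527  V(n3)=6.321  V(n4)=0.008967  V(n5)=-5.537

R_eq = 826.4 Ω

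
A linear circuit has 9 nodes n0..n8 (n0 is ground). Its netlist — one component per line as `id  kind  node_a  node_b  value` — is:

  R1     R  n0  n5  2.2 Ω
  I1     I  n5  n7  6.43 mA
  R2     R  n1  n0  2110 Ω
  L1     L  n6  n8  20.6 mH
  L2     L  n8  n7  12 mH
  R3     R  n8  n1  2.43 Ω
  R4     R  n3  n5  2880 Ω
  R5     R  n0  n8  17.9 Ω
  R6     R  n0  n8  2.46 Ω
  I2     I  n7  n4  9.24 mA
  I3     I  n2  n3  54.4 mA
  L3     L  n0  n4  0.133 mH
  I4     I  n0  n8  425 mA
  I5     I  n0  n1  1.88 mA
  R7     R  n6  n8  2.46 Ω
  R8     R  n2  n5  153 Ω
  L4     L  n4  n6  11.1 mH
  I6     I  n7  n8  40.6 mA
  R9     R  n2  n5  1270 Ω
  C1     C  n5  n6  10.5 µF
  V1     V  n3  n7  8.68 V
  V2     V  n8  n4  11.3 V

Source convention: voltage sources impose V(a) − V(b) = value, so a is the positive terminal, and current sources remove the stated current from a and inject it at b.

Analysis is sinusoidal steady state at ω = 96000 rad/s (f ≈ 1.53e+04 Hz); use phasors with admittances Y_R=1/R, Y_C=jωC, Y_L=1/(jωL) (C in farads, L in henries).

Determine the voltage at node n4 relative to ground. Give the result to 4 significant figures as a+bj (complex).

Element admittances at ω=96000 rad/s:
  Y(R1) = 0.4545+0.000j S between n0,n5
  I1: injects 0.00643 A into n7 (from n5)
  Y(R2) = 0.0004739+0.000j S between n1,n0
  Y(L1) = 0.000-0.0005057j S between n6,n8
  Y(L2) = 0.000-0.0008681j S between n8,n7
  Y(R3) = 0.4115+0.000j S between n8,n1
  Y(R4) = 0.0003472+0.000j S between n3,n5
  Y(R5) = 0.05587+0.000j S between n0,n8
  Y(R6) = 0.4065+0.000j S between n0,n8
  I2: injects 0.00924 A into n4 (from n7)
  I3: injects 0.0544 A into n3 (from n2)
  Y(L3) = 0.000-0.07832j S between n0,n4
  I4: injects 0.425 A into n8 (from n0)
  I5: injects 0.00188 A into n1 (from n0)
  Y(R7) = 0.4065+0.000j S between n6,n8
  Y(R8) = 0.006536+0.000j S between n2,n5
  Y(L4) = 0.000-0.0009384j S between n4,n6
  I6: injects 0.0406 A into n8 (from n7)
  Y(R9) = 0.0007874+0.000j S between n2,n5
  Y(C1) = 0.000+1.008j S between n5,n6
  V1: constraint V(n3)−V(n7) = 8.68
  V2: constraint V(n8)−V(n4) = 11.3
Assemble and solve the 10×10 MNA system:
  V(n1)=0.7585-1.301j  V(n2)=-7.033-0.4903j  V(n3)=12.27+6.606j  V(n4)=-10.55-1.303j  V(n5)=0.3950-0.4903j  V(n6)=0.1715-0.7247j  V(n7)=3.593+6.606j  V(n8)=0.7548-1.303j
  i(V1)=0.05028-0.002464j  i(V2)=-0.1118+0.8360j

-10.55-1.303j V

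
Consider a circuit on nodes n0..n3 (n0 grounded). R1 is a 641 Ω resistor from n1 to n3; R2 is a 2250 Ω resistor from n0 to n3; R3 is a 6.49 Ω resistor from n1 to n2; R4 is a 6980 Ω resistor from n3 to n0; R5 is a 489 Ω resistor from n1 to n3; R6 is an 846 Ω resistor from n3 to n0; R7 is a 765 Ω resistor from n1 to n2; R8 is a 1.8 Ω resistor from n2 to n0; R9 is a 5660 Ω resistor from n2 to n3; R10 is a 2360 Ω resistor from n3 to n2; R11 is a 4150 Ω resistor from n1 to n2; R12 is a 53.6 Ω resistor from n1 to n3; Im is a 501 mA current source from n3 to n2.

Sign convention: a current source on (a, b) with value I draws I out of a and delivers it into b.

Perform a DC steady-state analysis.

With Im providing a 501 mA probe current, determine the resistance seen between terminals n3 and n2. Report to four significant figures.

Apply KCL at each of the 3 non-ground nodes and solve the resulting linear system.
Node n1: branches {R1, R3, R5, R7, R11, R12} → V_1 = -2.798
Node n2: branches {R3, R7, R8, R9, R10, R11, Im} → V_2 = 0.07284
Node n3: branches {R1, R2, R4, R5, R6, R9, R10, R12, Im} → V_3 = -22.87

R_eq = 45.79 Ω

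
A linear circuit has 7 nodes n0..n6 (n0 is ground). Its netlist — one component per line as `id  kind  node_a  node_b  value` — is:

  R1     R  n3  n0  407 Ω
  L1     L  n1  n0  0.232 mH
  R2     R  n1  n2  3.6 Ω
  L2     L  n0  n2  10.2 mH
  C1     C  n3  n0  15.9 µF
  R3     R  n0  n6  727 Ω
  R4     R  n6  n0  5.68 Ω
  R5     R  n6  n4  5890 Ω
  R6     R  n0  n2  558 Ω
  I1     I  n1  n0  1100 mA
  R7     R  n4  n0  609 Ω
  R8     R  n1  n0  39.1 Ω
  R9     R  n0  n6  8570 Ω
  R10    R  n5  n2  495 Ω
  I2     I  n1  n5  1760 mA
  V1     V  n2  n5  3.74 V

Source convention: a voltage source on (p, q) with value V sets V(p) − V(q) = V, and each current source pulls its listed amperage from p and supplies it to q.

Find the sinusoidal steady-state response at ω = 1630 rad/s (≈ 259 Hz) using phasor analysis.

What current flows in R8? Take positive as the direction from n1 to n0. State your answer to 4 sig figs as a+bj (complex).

-0.003569-0.01120j A

Element admittances at ω=1630 rad/s:
  Y(R1) = 0.002457+0.000j S between n3,n0
  Y(L1) = 0.000-2.644j S between n1,n0
  Y(R2) = 0.2778+0.000j S between n1,n2
  Y(L2) = 0.000-0.06015j S between n0,n2
  Y(C1) = 0.000+0.02592j S between n3,n0
  Y(R3) = 0.001376+0.000j S between n0,n6
  Y(R4) = 0.1761+0.000j S between n6,n0
  Y(R5) = 0.0001698+0.000j S between n6,n4
  Y(R6) = 0.001792+0.000j S between n0,n2
  I1: injects 1.1 A into n0 (from n1)
  Y(R7) = 0.001642+0.000j S between n4,n0
  Y(R8) = 0.02558+0.000j S between n1,n0
  Y(R9) = 0.0001167+0.000j S between n0,n6
  Y(R10) = 0.002020+0.000j S between n5,n2
  I2: injects 1.76 A into n5 (from n1)
  V1: constraint V(n2)−V(n5) = 3.74
Assemble and solve the 7×7 MNA system:
  V(n1)=-0.1395-0.4380j  V(n2)=5.974+0.8500j  V(n3)=0.000+0.000j  V(n4)=0.000+0.000j  V(n5)=2.234+0.8500j  V(n6)=0.000+0.000j
  i(V1)=-1.768+0.000j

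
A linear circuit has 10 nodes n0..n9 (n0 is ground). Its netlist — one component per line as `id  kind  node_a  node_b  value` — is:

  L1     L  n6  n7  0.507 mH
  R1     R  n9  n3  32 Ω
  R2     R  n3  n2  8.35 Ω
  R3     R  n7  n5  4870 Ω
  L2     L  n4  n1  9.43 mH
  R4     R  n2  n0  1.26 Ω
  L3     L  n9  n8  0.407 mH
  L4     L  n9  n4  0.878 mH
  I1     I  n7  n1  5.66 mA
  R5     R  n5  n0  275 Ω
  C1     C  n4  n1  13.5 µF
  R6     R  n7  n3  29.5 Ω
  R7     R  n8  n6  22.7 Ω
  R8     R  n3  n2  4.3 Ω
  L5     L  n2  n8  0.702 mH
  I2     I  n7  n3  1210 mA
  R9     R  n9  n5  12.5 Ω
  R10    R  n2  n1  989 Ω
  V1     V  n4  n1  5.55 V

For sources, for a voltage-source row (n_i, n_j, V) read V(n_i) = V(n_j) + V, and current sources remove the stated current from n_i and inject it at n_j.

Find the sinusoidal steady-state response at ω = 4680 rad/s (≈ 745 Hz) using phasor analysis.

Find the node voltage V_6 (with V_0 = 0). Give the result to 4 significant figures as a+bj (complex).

Element admittances at ω=4680 rad/s:
  Y(L1) = 0.000-0.4215j S between n6,n7
  Y(R1) = 0.03125+0.000j S between n9,n3
  Y(R2) = 0.1198+0.000j S between n3,n2
  Y(R3) = 0.0002053+0.000j S between n7,n5
  Y(L2) = 0.000-0.02266j S between n4,n1
  Y(R4) = 0.7937+0.000j S between n2,n0
  Y(L3) = 0.000-0.5250j S between n9,n8
  Y(L4) = 0.000-0.2434j S between n9,n4
  I1: injects 0.00566 A into n1 (from n7)
  Y(R5) = 0.003636+0.000j S between n5,n0
  Y(C1) = 0.000+0.06318j S between n4,n1
  Y(R6) = 0.03390+0.000j S between n7,n3
  Y(R7) = 0.04405+0.000j S between n8,n6
  Y(R8) = 0.2326+0.000j S between n3,n2
  Y(L5) = 0.000-0.3044j S between n2,n8
  I2: injects 1.21 A into n3 (from n7)
  Y(R9) = 0.08000+0.000j S between n9,n5
  Y(R10) = 0.001011+0.000j S between n2,n1
  V1: constraint V(n4)−V(n1) = 5.55
Assemble and solve the 10×10 MNA system:
  V(n1)=-6.021-1.666j  V(n2)=0.002197+0.007516j  V(n3)=1.637-0.2875j  V(n4)=-0.4707-1.666j  V(n5)=-0.4796-1.640j  V(n6)=-14.99-0.5098j  V(n7)=-15.13-2.038j  V(n8)=-0.3644-1.859j  V(n9)=-0.4638-1.714j
  i(V1)=-0.01175-0.2266j

-14.99-0.5098j V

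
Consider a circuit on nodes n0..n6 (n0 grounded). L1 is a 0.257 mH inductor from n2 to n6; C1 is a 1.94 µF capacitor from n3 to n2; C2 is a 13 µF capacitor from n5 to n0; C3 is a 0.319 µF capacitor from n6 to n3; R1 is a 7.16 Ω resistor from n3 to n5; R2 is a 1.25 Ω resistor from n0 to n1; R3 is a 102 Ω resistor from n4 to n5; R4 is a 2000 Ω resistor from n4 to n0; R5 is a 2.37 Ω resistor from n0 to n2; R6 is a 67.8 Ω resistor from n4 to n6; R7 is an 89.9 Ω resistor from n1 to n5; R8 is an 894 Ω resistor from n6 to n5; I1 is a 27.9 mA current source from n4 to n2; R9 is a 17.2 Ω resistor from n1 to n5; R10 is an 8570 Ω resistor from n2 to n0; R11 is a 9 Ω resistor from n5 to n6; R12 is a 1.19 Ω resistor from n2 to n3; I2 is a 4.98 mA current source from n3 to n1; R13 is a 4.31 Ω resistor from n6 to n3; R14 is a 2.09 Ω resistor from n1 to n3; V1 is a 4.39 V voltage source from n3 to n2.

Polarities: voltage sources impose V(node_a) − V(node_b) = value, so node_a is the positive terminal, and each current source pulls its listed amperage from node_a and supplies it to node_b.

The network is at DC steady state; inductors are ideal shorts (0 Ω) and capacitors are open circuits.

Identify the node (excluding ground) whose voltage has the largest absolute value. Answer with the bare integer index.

3

MNA unknowns: 6 node voltages V₁..V_6 plus 2 source currents (L1, V1)
L1: row V2−V6=0, i_L1 at 2,6
C1: Y=0.000 on G[3,2]
C2: Y=0.000 on G[5,0]
C3: Y=0.000 on G[6,3]
R1: Y=0.1397 on G[3,5]
R2: Y=0.8000 on G[0,1]
R3: Y=0.009804 on G[4,5]
R4: Y=0.0005000 on G[4,0]
R5: Y=0.4219 on G[0,2]
R6: Y=0.01475 on G[4,6]
R7: Y=0.01112 on G[1,5]
R8: Y=0.001119 on G[6,5]
I1: z[4]−=0.0279, z[2]+=0.0279
R9: Y=0.05814 on G[1,5]
R10: Y=0.0001167 on G[2,0]
R11: Y=0.1111 on G[5,6]
R12: Y=0.8403 on G[2,3]
I2: z[3]−=0.00498, z[1]+=0.00498
R13: Y=0.2320 on G[6,3]
R14: Y=0.4785 on G[1,3]
V1: row V3−V2=4.39, i_V1 at 3,2
solve → V1=0.9534, V2=-1.805, V3=2.585, V4=-1.933, V5=0.6212, V6=-1.805
aux → i_L1=-1.289, i_V1=-5.768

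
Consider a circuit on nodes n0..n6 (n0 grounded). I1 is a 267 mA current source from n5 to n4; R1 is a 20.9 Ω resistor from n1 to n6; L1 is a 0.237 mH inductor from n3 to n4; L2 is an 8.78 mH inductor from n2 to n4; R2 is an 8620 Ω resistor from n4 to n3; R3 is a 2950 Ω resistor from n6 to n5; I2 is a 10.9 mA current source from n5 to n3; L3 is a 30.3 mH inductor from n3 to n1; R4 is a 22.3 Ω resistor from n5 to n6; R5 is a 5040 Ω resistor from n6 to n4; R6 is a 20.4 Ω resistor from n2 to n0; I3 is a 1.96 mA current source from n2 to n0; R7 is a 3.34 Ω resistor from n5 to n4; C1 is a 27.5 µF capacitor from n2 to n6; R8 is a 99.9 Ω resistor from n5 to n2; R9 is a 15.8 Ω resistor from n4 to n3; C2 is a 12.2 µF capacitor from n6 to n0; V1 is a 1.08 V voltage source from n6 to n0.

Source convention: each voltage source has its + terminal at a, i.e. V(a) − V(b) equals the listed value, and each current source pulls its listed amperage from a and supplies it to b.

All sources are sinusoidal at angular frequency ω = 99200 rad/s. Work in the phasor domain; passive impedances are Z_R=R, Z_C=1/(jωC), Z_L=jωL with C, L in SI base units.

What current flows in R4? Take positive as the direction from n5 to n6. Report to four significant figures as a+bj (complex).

-0.0002007+0.001300j A

Apply KCL at each of the 6 non-ground nodes and solve the resulting linear system.
Node n1: branches {R1, L3} → V_1 = 1.081-0.007215j
Node n2: branches {L2, R6, I3, C1, R8} → V_2 = 1.079+0.02012j
Node n3: branches {L1, R2, I2, L3, R9} → V_3 = 2.118+0.1167j
Node n4: branches {I1, L1, L2, R2, R5, R7, R9} → V_4 = 2.003+0.03367j
Node n5: branches {I1, R3, I2, R4, R7, R8} → V_5 = 1.076+0.02900j
Node n6: branches {R1, R3, R4, R5, C1, C2, V1} → V_6 = 1.080+0.000j
Source currents: i(V1)=-0.05487-1.308j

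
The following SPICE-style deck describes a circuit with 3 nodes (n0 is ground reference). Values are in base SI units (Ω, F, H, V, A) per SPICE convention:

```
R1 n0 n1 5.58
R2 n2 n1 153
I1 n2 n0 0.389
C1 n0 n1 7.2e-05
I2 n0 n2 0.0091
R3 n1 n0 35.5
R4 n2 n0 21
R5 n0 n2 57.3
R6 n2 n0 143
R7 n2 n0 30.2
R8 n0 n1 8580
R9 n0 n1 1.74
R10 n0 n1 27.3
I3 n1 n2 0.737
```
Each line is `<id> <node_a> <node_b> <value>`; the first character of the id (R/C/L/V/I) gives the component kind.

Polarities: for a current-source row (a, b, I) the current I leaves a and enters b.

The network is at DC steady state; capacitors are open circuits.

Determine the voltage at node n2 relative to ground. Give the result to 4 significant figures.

Element admittances at DC:
  Y(R1) = 0.1792 S between n0,n1
  Y(R2) = 0.006536 S between n2,n1
  I1: injects 0.389 A into n0 (from n2)
  Y(C1) = 0.000 S between n0,n1
  I2: injects 0.0091 A into n2 (from n0)
  Y(R3) = 0.02817 S between n1,n0
  Y(R4) = 0.04762 S between n2,n0
  Y(R5) = 0.01745 S between n0,n2
  Y(R6) = 0.006993 S between n2,n0
  Y(R7) = 0.03311 S between n2,n0
  Y(R8) = 0.0001166 S between n0,n1
  Y(R9) = 0.5747 S between n0,n1
  Y(R10) = 0.03663 S between n0,n1
  I3: injects 0.737 A into n2 (from n1)
Assemble and solve the 2×2 MNA system:
  V(n1)=-0.8680  V(n2)=3.146

3.146 V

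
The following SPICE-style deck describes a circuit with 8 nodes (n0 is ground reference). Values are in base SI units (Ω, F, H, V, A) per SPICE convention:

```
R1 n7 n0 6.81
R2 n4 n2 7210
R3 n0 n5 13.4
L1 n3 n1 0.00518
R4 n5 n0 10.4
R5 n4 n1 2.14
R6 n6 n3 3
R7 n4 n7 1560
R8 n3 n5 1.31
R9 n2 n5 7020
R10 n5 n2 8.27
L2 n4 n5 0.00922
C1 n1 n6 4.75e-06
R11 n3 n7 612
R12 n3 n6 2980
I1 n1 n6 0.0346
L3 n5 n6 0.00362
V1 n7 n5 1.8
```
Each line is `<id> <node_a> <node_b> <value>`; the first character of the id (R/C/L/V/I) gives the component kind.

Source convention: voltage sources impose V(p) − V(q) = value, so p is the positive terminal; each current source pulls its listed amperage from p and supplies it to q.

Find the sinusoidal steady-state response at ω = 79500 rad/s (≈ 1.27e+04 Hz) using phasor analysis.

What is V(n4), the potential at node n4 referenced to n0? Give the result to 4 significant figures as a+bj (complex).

MNA unknowns: 7 node voltages V₁..V_7 plus 1 source current (V1)
R1: Y=0.1468+0.000j on G[7,0]
R2: Y=0.0001387+0.000j on G[4,2]
R3: Y=0.07463+0.000j on G[0,5]
L1: Y=0.000-0.002428j on G[3,1]
R4: Y=0.09615+0.000j on G[5,0]
R5: Y=0.4673+0.000j on G[4,1]
R6: Y=0.3333+0.000j on G[6,3]
R7: Y=0.0006410+0.000j on G[4,7]
R8: Y=0.7634+0.000j on G[3,5]
R9: Y=0.0001425+0.000j on G[2,5]
R10: Y=0.1209+0.000j on G[5,2]
L2: Y=0.000-0.001364j on G[4,5]
C1: Y=0.000+0.3776j on G[1,6]
R11: Y=0.001634+0.000j on G[3,7]
R12: Y=0.0003356+0.000j on G[3,6]
I1: z[1]−=0.0346, z[6]+=0.0346
L3: Y=0.000-0.003475j on G[5,6]
V1: row V7−V5=1.8, i_V1 at 7,5
solve → V1=-0.8247+0.08937j, V2=-0.8322+0.0001021j, V3=-0.8270-3.917e-05j, V4=-0.8225+0.08925j, V5=-0.8322+0.000j, V6=-0.8246-0.0001124j, V7=0.9678+0.000j
aux → i_V1=-0.1462+5.715e-05j

-0.8225+0.08925j V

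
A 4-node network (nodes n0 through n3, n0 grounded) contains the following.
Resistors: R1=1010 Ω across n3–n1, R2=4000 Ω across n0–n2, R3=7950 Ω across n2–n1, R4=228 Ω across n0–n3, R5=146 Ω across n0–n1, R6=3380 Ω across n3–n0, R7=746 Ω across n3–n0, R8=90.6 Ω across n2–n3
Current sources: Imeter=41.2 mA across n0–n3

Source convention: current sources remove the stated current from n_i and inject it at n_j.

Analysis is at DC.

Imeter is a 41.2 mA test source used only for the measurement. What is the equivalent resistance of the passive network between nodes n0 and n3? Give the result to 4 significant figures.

R_eq = 138.5 Ω

Element admittances at DC:
  Y(R1) = 0.0009901 S between n3,n1
  Y(R2) = 0.0002500 S between n0,n2
  Y(R3) = 0.0001258 S between n2,n1
  Y(R4) = 0.004386 S between n0,n3
  Y(R5) = 0.006849 S between n0,n1
  Y(R6) = 0.0002959 S between n3,n0
  Y(R7) = 0.001340 S between n3,n0
  Y(R8) = 0.01104 S between n2,n3
  Imeter: injects 0.0412 A into n3 (from n0)
Assemble and solve the 3×3 MNA system:
  V(n1)=0.7965  V(n2)=5.527  V(n3)=5.706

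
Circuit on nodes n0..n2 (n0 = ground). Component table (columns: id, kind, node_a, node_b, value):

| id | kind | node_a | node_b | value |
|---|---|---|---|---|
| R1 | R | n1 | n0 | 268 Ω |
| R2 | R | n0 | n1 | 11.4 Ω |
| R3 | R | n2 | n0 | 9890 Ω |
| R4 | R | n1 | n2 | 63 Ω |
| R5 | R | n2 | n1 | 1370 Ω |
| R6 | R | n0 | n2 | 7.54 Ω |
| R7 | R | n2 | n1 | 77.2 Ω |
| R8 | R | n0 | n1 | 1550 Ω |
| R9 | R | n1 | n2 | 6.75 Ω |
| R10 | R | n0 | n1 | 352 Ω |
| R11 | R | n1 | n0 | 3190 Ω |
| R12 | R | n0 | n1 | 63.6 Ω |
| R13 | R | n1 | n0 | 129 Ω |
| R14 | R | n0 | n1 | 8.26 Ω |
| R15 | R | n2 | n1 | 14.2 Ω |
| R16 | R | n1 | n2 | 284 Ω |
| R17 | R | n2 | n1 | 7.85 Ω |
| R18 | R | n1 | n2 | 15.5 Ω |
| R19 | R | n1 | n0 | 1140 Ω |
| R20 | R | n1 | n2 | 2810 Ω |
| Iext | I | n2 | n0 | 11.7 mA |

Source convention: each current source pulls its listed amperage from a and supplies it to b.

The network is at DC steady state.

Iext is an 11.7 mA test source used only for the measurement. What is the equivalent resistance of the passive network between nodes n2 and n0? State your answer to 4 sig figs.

Apply KCL at each of the 2 non-ground nodes and solve the resulting linear system.
Node n1: branches {R1, R2, R4, R5, R7, R8, R9, R10, R11, R12, R13, R14, R15, R16, R17, R18, R19, R20} → V_1 = -0.02627
Node n2: branches {R3, R4, R5, R6, R7, R9, R15, R16, R17, R18, R20, Iext} → V_2 = -0.04051

R_eq = 3.463 Ω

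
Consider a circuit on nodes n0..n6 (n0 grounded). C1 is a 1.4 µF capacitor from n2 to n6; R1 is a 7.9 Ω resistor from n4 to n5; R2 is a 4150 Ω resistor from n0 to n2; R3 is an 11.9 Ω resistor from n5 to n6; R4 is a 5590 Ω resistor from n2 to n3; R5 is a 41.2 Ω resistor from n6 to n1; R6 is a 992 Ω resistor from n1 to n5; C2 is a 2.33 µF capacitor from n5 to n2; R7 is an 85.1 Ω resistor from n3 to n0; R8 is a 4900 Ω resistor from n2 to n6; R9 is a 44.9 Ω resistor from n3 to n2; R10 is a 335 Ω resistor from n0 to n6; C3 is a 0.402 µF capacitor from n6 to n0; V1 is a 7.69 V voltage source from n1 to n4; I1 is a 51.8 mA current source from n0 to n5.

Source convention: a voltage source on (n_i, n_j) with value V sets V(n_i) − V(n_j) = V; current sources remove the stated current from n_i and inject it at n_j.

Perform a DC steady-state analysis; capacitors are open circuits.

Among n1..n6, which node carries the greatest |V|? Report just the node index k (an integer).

1

Element admittances at DC:
  Y(C1) = 0.000 S between n2,n6
  Y(R1) = 0.1266 S between n4,n5
  Y(R2) = 0.0002410 S between n0,n2
  Y(R3) = 0.08403 S between n5,n6
  Y(R4) = 0.0001789 S between n2,n3
  Y(R5) = 0.02427 S between n6,n1
  Y(R6) = 0.001008 S between n1,n5
  Y(C2) = 0.000 S between n5,n2
  Y(R7) = 0.01175 S between n3,n0
  Y(R8) = 0.0002041 S between n2,n6
  Y(R9) = 0.02227 S between n3,n2
  Y(R10) = 0.002985 S between n0,n6
  Y(C3) = 0.000 S between n6,n0
  V1: constraint V(n1)−V(n4) = 7.69
  I1: injects 0.0518 A into n5 (from n0)
Assemble and solve the 7×7 MNA system:
  V(n1)=21.84  V(n2)=0.4069  V(n3)=0.2671  V(n4)=14.15  V(n5)=15.27  V(n6)=16.27
  i(V1)=-0.1419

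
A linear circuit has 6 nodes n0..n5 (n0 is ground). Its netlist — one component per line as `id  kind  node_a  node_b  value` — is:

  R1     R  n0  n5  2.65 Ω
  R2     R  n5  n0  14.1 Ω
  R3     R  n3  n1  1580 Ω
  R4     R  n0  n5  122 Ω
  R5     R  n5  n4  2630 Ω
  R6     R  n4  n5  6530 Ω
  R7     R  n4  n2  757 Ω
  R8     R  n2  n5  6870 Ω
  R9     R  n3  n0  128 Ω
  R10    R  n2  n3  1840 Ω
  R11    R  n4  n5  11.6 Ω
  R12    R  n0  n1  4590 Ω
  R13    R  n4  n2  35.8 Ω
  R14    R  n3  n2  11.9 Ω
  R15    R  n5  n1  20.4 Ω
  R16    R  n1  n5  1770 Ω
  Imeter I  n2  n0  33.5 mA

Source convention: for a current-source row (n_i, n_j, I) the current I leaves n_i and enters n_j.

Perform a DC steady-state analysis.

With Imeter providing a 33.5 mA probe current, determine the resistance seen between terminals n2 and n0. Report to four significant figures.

R_eq = 34.93 Ω

MNA unknowns: 5 node voltages V₁..V_5
R1: Y=0.3774 on G[0,5]
R2: Y=0.07092 on G[5,0]
R3: Y=0.0006329 on G[3,1]
R4: Y=0.008197 on G[0,5]
R5: Y=0.0003802 on G[5,4]
R6: Y=0.0001531 on G[4,5]
R7: Y=0.001321 on G[4,2]
R8: Y=0.0001456 on G[2,5]
R9: Y=0.007812 on G[3,0]
R10: Y=0.0005435 on G[2,3]
R11: Y=0.08621 on G[4,5]
R12: Y=0.0002179 on G[0,1]
R13: Y=0.02793 on G[4,2]
R14: Y=0.08403 on G[3,2]
R15: Y=0.04902 on G[5,1]
R16: Y=0.0005650 on G[1,5]
Imeter: z[2]−=0.0335, z[0]+=0.0335
solve → V1=-0.06757, V2=-1.170, V3=-1.064, V4=-0.3363, V5=-0.05514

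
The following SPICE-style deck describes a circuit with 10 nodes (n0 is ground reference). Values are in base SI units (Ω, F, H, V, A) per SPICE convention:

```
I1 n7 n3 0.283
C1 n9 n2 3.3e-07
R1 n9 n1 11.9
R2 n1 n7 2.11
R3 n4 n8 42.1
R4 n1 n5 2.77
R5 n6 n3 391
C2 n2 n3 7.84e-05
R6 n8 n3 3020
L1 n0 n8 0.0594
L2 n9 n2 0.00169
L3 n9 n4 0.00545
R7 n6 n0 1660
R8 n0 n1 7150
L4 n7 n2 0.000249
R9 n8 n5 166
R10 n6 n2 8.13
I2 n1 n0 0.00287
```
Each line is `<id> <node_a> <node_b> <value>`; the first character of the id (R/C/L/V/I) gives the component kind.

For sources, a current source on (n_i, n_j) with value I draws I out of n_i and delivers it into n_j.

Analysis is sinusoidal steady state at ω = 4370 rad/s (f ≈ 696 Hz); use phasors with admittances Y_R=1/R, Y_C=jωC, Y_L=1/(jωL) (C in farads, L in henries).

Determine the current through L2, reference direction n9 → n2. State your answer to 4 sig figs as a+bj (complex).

-0.009763-0.01774j A

Element admittances at ω=4370 rad/s:
  I1: injects 0.283 A into n3 (from n7)
  Y(C1) = 0.000+0.001442j S between n9,n2
  Y(R1) = 0.08403+0.000j S between n9,n1
  Y(R2) = 0.4739+0.000j S between n1,n7
  Y(R3) = 0.02375+0.000j S between n4,n8
  Y(R4) = 0.3610+0.000j S between n1,n5
  Y(R5) = 0.002558+0.000j S between n6,n3
  Y(C2) = 0.000+0.3426j S between n2,n3
  Y(R6) = 0.0003311+0.000j S between n8,n3
  Y(L1) = 0.000-0.003852j S between n0,n8
  Y(L2) = 0.000-0.1354j S between n9,n2
  Y(L3) = 0.000-0.04199j S between n9,n4
  Y(R7) = 0.0006024+0.000j S between n6,n0
  Y(R8) = 0.0001399+0.000j S between n0,n1
  Y(L4) = 0.000-0.9190j S between n7,n2
  Y(R9) = 0.006024+0.000j S between n8,n5
  Y(R10) = 0.1230+0.000j S between n6,n2
  I2: injects 0.00287 A into n0 (from n1)
Assemble and solve the 9×9 MNA system:
  V(n1)=-0.3415-0.8311j  V(n2)=-0.3429-0.5692j  V(n3)=-0.3361-1.395j  V(n4)=-0.1736-0.6117j  V(n5)=-0.3379-0.8286j  V(n6)=-0.3411-0.5832j  V(n7)=-0.3613-0.8669j  V(n8)=-0.1214-0.6793j  V(n9)=-0.2118-0.6413j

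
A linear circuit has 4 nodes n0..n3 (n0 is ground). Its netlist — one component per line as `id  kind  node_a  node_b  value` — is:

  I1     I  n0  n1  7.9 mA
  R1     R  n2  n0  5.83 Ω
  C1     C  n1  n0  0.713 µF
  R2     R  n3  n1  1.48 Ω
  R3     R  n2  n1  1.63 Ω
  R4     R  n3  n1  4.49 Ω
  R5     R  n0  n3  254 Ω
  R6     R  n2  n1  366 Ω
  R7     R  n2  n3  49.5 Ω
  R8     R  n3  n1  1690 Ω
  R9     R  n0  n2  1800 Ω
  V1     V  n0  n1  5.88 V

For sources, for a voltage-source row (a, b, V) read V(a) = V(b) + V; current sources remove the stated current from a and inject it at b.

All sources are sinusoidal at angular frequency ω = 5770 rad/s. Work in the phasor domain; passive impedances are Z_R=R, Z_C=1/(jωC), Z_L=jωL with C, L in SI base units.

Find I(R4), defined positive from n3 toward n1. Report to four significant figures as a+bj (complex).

0.01169+0.000j A

Apply KCL at each of the 3 non-ground nodes and solve the resulting linear system.
Node n1: branches {I1, C1, R2, R3, R4, R6, R8, V1} → V_1 = -5.880+0.000j
Node n2: branches {R1, R3, R6, R7, R9} → V_2 = -4.627+0.000j
Node n3: branches {R2, R4, R5, R7, R8} → V_3 = -5.828+0.000j
Source currents: i(V1)=-0.8271-0.02419j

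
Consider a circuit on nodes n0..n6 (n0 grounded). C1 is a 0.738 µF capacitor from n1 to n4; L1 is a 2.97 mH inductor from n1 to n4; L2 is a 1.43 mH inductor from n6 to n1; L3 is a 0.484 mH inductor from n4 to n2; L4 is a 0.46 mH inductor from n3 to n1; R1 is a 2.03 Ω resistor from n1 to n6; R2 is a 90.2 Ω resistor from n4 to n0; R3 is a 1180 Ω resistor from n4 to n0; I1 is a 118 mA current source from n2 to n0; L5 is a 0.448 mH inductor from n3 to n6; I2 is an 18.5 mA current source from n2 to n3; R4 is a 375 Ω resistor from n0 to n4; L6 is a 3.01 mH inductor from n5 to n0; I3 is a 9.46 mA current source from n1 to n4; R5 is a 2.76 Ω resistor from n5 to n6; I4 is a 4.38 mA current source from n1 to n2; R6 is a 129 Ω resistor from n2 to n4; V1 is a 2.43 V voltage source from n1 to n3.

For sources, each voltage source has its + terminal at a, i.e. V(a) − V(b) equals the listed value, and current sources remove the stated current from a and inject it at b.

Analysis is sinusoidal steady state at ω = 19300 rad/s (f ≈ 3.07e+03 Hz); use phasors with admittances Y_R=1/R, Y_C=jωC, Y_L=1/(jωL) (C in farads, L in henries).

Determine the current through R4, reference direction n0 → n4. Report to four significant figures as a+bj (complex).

0.02172+0.004091j A

Element admittances at ω=19300 rad/s:
  Y(C1) = 0.000+0.01424j S between n1,n4
  Y(L1) = 0.000-0.01745j S between n1,n4
  Y(L2) = 0.000-0.03623j S between n6,n1
  Y(L3) = 0.000-0.1071j S between n4,n2
  Y(L4) = 0.000-0.1126j S between n3,n1
  Y(R1) = 0.4926+0.000j S between n1,n6
  Y(R2) = 0.01109+0.000j S between n4,n0
  Y(R3) = 0.0008475+0.000j S between n4,n0
  I1: injects 0.118 A into n0 (from n2)
  Y(L5) = 0.000-0.1157j S between n3,n6
  I2: injects 0.0185 A into n3 (from n2)
  Y(R4) = 0.002667+0.000j S between n0,n4
  Y(L6) = 0.000-0.01721j S between n5,n0
  I3: injects 0.00946 A into n4 (from n1)
  Y(R5) = 0.3623+0.000j S between n5,n6
  I4: injects 0.00438 A into n2 (from n1)
  Y(R6) = 0.007752+0.000j S between n2,n4
  V1: constraint V(n1)−V(n3) = 2.43
Assemble and solve the 7×7 MNA system:
  V(n1)=-1.149-0.3641j  V(n2)=-8.233-2.762j  V(n3)=-3.579-0.3641j  V(n4)=-8.144-1.534j  V(n5)=-1.301+0.05304j  V(n6)=-1.299+0.1149j
  i(V1)=-0.07389+0.5375j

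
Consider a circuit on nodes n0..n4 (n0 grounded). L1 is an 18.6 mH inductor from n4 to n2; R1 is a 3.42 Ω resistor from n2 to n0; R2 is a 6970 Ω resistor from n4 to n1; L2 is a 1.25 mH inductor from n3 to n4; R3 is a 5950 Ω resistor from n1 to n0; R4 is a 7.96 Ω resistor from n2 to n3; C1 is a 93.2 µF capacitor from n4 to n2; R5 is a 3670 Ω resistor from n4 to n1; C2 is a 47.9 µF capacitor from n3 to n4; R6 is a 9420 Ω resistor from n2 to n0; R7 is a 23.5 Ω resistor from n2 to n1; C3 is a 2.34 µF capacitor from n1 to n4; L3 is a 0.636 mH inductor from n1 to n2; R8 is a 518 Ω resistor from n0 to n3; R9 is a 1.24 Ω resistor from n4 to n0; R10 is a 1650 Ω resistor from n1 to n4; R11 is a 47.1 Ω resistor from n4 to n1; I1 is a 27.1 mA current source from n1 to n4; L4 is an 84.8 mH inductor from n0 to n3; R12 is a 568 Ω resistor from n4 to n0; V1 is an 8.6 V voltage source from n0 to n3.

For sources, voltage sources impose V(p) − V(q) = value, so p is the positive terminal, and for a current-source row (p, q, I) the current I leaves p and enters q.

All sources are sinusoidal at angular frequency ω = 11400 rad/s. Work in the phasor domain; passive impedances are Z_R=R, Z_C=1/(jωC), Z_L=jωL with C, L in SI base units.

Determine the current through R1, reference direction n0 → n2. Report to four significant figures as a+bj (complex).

Apply KCL at each of the 4 non-ground nodes and solve the resulting linear system.
Node n1: branches {R2, R3, R5, R7, C3, L3, R10, R11, I1} → V_1 = -1.274-2.483j
Node n2: branches {L1, R1, R4, C1, R6, R7, L3} → V_2 = -1.373-2.144j
Node n3: branches {L2, R4, C2, R8, L4, V1} → V_3 = -8.600+0.000j
Node n4: branches {L1, R2, L2, C1, R5, C2, C3, R9, R10, R11, I1, R12} → V_4 = -2.194-2.662j
Source currents: i(V1)=-2.192-2.770j

0.4015+0.6268j A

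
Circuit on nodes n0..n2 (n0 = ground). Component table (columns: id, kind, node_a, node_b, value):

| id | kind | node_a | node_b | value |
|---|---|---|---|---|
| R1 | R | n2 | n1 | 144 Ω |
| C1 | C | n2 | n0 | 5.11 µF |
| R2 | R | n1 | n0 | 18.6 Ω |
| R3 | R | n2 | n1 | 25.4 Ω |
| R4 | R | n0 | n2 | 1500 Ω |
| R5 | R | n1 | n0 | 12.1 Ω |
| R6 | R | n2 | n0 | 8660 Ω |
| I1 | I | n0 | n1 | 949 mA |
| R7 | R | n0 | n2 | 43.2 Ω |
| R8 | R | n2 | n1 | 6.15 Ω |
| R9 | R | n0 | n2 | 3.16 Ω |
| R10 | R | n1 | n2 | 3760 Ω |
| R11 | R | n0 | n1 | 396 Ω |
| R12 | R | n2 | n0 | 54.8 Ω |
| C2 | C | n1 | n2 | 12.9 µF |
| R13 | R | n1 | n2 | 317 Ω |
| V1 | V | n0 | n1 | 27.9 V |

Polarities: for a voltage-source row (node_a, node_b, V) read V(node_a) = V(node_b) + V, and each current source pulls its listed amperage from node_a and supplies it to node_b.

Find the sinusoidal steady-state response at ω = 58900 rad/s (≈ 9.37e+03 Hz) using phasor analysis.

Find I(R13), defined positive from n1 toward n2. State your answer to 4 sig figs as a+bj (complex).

-0.03178+0.01265j A

Element admittances at ω=58900 rad/s:
  Y(R1) = 0.006944+0.000j S between n2,n1
  Y(C1) = 0.000+0.3010j S between n2,n0
  Y(R2) = 0.05376+0.000j S between n1,n0
  Y(R3) = 0.03937+0.000j S between n2,n1
  Y(R4) = 0.0006667+0.000j S between n0,n2
  Y(R5) = 0.08264+0.000j S between n1,n0
  Y(R6) = 0.0001155+0.000j S between n2,n0
  I1: injects 0.949 A into n1 (from n0)
  Y(R7) = 0.02315+0.000j S between n0,n2
  Y(R8) = 0.1626+0.000j S between n2,n1
  Y(R9) = 0.3165+0.000j S between n0,n2
  Y(R10) = 0.0002660+0.000j S between n1,n2
  Y(R11) = 0.002525+0.000j S between n0,n1
  Y(R12) = 0.01825+0.000j S between n2,n0
  Y(C2) = 0.000+0.7598j S between n1,n2
  Y(R13) = 0.003155+0.000j S between n1,n2
  V1: constraint V(n0)−V(n1) = 27.9
Assemble and solve the 3×3 MNA system:
  V(n1)=-27.90+0.000j  V(n2)=-17.83-4.010j
  i(V1)=-10.01-6.803j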